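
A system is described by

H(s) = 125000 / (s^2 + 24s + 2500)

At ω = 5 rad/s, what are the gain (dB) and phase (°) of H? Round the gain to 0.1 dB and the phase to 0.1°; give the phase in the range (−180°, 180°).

At s = jω = j5:
quadratic: (j5)² + 24·j5 + 2500 = 2475 + j120 → |·| ≈ 2477.9, ∠ ≈ 2.78°
|H| = 125000 / 2477.9 ≈ 50.446
Gain = 20 log₁₀(50.446) ≈ 34.06 dB
∠H = 0.00° − 2.78° = -2.78°

34.1 dB, -2.8°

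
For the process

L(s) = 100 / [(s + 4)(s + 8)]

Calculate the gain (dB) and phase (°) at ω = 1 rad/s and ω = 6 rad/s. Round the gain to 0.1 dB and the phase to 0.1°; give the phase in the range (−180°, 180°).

At s = jω = j1:
pole (s+4): 4 + j1 → |·| = √(4²+1²) = √17 ≈ 4.1231, ∠ = arctan(1/4) ≈ 14.04°
pole (s+8): 8 + j1 → |·| = √(8²+1²) = √65 ≈ 8.0623, ∠ = arctan(1/8) ≈ 7.13°
|L| = 100 / 33.242 ≈ 3.0082
Gain = 20 log₁₀(3.0082) ≈ 9.57 dB
∠L = 0.00° − 21.17° = -21.17°

At s = jω = j6:
pole (s+4): 4 + j6 → |·| = √(4²+6²) = √52 ≈ 7.2111, ∠ = arctan(6/4) ≈ 56.31°
pole (s+8): 8 + j6 → |·| = √(8²+6²) = √100 ≈ 10, ∠ = arctan(6/8) ≈ 36.87°
|L| = 100 / 72.111 ≈ 1.3868
Gain = 20 log₁₀(1.3868) ≈ 2.84 dB
∠L = 0.00° − 93.18° = -93.18°

ω = 1: 9.6 dB, -21.2°; ω = 6: 2.8 dB, -93.2°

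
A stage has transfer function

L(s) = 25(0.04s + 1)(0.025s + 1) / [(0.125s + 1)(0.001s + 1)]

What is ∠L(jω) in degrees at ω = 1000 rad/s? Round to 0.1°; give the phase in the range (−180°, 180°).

41.7°

At ω = 1000 rad/s:
zero (1 + j1000·0.04) = 1 + j40 → |·| ≈ 40.012, ∠ ≈ 88.57°
zero (1 + j1000·0.025) = 1 + j25 → |·| ≈ 25.02, ∠ ≈ 87.71°
pole (1 + j1000·0.125) = 1 + j125 → |·| ≈ 125, ∠ ≈ 89.54°
pole (1 + j1000·0.001) = 1 + j1 → |·| ≈ 1.4142, ∠ ≈ 45.00°
∠L = (88.57° + 87.71°) − (89.54° + 45.00°) = 41.74°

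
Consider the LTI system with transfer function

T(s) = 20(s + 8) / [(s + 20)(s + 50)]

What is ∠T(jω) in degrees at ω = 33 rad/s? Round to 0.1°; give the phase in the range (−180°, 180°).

-15.8°

At s = jω = j33:
zero (s+8): 8 + j33 → |·| = √(8²+33²) = √1153 ≈ 33.956, ∠ = arctan(33/8) ≈ 76.37°
pole (s+20): 20 + j33 → |·| = √(20²+33²) = √1489 ≈ 38.588, ∠ = arctan(33/20) ≈ 58.78°
pole (s+50): 50 + j33 → |·| = √(50²+33²) = √3589 ≈ 59.908, ∠ = arctan(33/50) ≈ 33.42°
∠T = 76.37° − 92.20° = -15.83°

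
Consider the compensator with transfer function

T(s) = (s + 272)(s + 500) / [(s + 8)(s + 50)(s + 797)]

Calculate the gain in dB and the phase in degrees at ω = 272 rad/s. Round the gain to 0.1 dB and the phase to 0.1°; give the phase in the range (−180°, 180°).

At s = jω = j272:
zero (s+272): 272 + j272 → |·| = √(272²+272²) = √147968 ≈ 384.67, ∠ = arctan(272/272) ≈ 45.00°
zero (s+500): 500 + j272 → |·| = √(500²+272²) = √323984 ≈ 569.2, ∠ = arctan(272/500) ≈ 28.55°
pole (s+8): 8 + j272 → |·| = √(8²+272²) = √74048 ≈ 272.12, ∠ = arctan(272/8) ≈ 88.32°
pole (s+50): 50 + j272 → |·| = √(50²+272²) = √76484 ≈ 276.56, ∠ = arctan(272/50) ≈ 79.58°
pole (s+797): 797 + j272 → |·| = √(797²+272²) = √709193 ≈ 842.14, ∠ = arctan(272/797) ≈ 18.84°
|T| = 1 · 2.1895e+05 / 6.3377e+07 ≈ 0.0034547
Gain = 20 log₁₀(0.0034547) ≈ -49.23 dB
∠T = 73.55° − 186.74° = -113.19°

-49.2 dB, -113.2°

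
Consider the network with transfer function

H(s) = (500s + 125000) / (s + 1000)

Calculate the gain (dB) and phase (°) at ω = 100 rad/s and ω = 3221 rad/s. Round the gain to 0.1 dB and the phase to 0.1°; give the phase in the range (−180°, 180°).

ω = 100: 42.5 dB, 16.1°; ω = 3221: 53.6 dB, 12.8°

Substitute s = j100:
Numerator: 500(j100) + 125000 = 125000 + j50000
Denominator: (j100) + 1000 = 1000 + j100
|N| = √(125000² + 50000²) ≈ 1.3463e+05, ∠N ≈ 21.80°
|D| = √(1000² + 100²) ≈ 1005, ∠D ≈ 5.71°
|H| = 1.3463e+05 / 1005 ≈ 133.96
Gain = 20 log₁₀(133.96) ≈ 42.54 dB
∠H = 21.80° − 5.71° = 16.09°

Substitute s = j3221:
Numerator: 500(j3221) + 125000 = 125000 + j1610500
Denominator: (j3221) + 1000 = 1000 + j3221
|N| = √(125000² + 1610500²) ≈ 1.6153e+06, ∠N ≈ 85.56°
|D| = √(1000² + 3221²) ≈ 3372.7, ∠D ≈ 72.75°
|H| = 1.6153e+06 / 3372.7 ≈ 478.93
Gain = 20 log₁₀(478.93) ≈ 53.61 dB
∠H = 85.56° − 72.75° = 12.81°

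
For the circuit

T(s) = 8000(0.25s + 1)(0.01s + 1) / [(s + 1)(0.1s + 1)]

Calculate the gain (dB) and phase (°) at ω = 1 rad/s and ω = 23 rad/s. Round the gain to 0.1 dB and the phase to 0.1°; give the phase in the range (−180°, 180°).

ω = 1: 75.3 dB, -36.1°; ω = 23: 58.4 dB, -60.9°

At ω = 1 rad/s:
zero (1 + j1·0.25) = 1 + j0.25 → |·| ≈ 1.0308, ∠ ≈ 14.04°
zero (1 + j1·0.01) = 1 + j0.01 → |·| ≈ 1, ∠ ≈ 0.57°
pole (1 + j1·1) = 1 + j1 → |·| ≈ 1.4142, ∠ ≈ 45.00°
pole (1 + j1·0.1) = 1 + j0.1 → |·| ≈ 1.005, ∠ ≈ 5.71°
|T| = 8000 · 1.0308 · 1 / (1.4142 · 1.005) ≈ 5802.1
Gain = 20 log₁₀(5802.1) ≈ 75.27 dB
∠T = (14.04° + 0.57°) − (45.00° + 5.71°) = -36.10°

At ω = 23 rad/s:
zero (1 + j23·0.25) = 1 + j5.75 → |·| ≈ 5.8363, ∠ ≈ 80.13°
zero (1 + j23·0.01) = 1 + j0.23 → |·| ≈ 1.0261, ∠ ≈ 12.95°
pole (1 + j23·1) = 1 + j23 → |·| ≈ 23.022, ∠ ≈ 87.51°
pole (1 + j23·0.1) = 1 + j2.3 → |·| ≈ 2.508, ∠ ≈ 66.50°
|T| = 8000 · 5.8363 · 1.0261 / (23.022 · 2.508) ≈ 829.75
Gain = 20 log₁₀(829.75) ≈ 58.38 dB
∠T = (80.13° + 12.95°) − (87.51° + 66.50°) = -60.93°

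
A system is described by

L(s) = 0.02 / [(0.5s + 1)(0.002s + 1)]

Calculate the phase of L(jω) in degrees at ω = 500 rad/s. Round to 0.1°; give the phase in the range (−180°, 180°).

At ω = 500 rad/s:
pole (1 + j500·0.5) = 1 + j250 → |·| ≈ 250, ∠ ≈ 89.77°
pole (1 + j500·0.002) = 1 + j1 → |·| ≈ 1.4142, ∠ ≈ 45.00°
∠L = (0°) − (89.77° + 45.00°) = -134.77°

-134.8°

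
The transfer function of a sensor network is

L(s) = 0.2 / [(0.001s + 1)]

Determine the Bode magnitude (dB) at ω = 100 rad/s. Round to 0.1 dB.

At ω = 100 rad/s:
pole (1 + j100·0.001) = 1 + j0.1 → |·| ≈ 1.005, ∠ ≈ 5.71°
|L| = 0.2 · 1 / (1.005) ≈ 0.199
Gain = 20 log₁₀(0.199) ≈ -14.02 dB

-14.0 dB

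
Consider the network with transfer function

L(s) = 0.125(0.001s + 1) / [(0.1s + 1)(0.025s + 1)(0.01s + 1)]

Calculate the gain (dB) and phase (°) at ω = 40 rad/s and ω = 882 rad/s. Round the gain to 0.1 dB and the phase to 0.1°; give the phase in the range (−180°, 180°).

ω = 40: -34.0 dB, -140.5°; ω = 882: -100.3 dB, 141.1°

At ω = 40 rad/s:
zero (1 + j40·0.001) = 1 + j0.04 → |·| ≈ 1.0008, ∠ ≈ 2.29°
pole (1 + j40·0.1) = 1 + j4 → |·| ≈ 4.1231, ∠ ≈ 75.96°
pole (1 + j40·0.025) = 1 + j1 → |·| ≈ 1.4142, ∠ ≈ 45.00°
pole (1 + j40·0.01) = 1 + j0.4 → |·| ≈ 1.077, ∠ ≈ 21.80°
|L| = 0.125 · 1.0008 / (4.1231 · 1.4142 · 1.077) ≈ 0.019921
Gain = 20 log₁₀(0.019921) ≈ -34.01 dB
∠L = (2.29°) − (75.96° + 45.00° + 21.80°) = -140.47°

At ω = 882 rad/s:
zero (1 + j882·0.001) = 1 + j0.882 → |·| ≈ 1.3334, ∠ ≈ 41.41°
pole (1 + j882·0.1) = 1 + j88.2 → |·| ≈ 88.206, ∠ ≈ 89.35°
pole (1 + j882·0.025) = 1 + j22.05 → |·| ≈ 22.073, ∠ ≈ 87.40°
pole (1 + j882·0.01) = 1 + j8.82 → |·| ≈ 8.8765, ∠ ≈ 83.53°
|L| = 0.125 · 1.3334 / (88.206 · 22.073 · 8.8765) ≈ 9.6443e-06
Gain = 20 log₁₀(9.6443e-06) ≈ -100.31 dB
∠L = (41.41°) − (89.35° + 87.40° + 83.53°) = -218.87° ≡ 141.13° (principal value)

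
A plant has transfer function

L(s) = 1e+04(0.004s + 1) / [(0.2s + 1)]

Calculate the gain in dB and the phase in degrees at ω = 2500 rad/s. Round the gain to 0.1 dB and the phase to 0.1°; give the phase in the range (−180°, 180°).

46.1 dB, -5.6°

At ω = 2500 rad/s:
zero (1 + j2500·0.004) = 1 + j10 → |·| ≈ 10.05, ∠ ≈ 84.29°
pole (1 + j2500·0.2) = 1 + j500 → |·| ≈ 500, ∠ ≈ 89.89°
|L| = 1e+04 · 10.05 / (500) ≈ 201
Gain = 20 log₁₀(201) ≈ 46.06 dB
∠L = (84.29°) − (89.89°) = -5.60°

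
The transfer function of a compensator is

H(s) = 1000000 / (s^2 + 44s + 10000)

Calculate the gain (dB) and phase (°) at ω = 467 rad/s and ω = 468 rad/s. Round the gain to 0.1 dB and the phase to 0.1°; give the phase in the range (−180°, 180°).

ω = 467: 13.6 dB, -174.4°; ω = 468: 13.6 dB, -174.4°

At s = jω = j467:
quadratic: (j467)² + 44·j467 + 10000 = -208089 + j20548 → |·| ≈ 2.091e+05, ∠ ≈ 174.36°
|H| = 1000000 / 2.091e+05 ≈ 4.7824
Gain = 20 log₁₀(4.7824) ≈ 13.59 dB
∠H = 0.00° − 174.36° = -174.36°

At s = jω = j468:
quadratic: (j468)² + 44·j468 + 10000 = -209024 + j20592 → |·| ≈ 2.1004e+05, ∠ ≈ 174.37°
|H| = 1000000 / 2.1004e+05 ≈ 4.761
Gain = 20 log₁₀(4.761) ≈ 13.55 dB
∠H = 0.00° − 174.37° = -174.37°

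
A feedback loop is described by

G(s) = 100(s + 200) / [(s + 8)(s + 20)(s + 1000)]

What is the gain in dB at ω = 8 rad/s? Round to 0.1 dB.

-21.7 dB

At s = jω = j8:
zero (s+200): 200 + j8 → |·| = √(200²+8²) = √40064 ≈ 200.16, ∠ = arctan(8/200) ≈ 2.29°
pole (s+8): 8 + j8 → |·| = √(8²+8²) = √128 ≈ 11.314, ∠ = arctan(8/8) ≈ 45.00°
pole (s+20): 20 + j8 → |·| = √(20²+8²) = √464 ≈ 21.541, ∠ = arctan(8/20) ≈ 21.80°
pole (s+1000): 1000 + j8 → |·| = √(1000²+8²) = √1000064 ≈ 1000, ∠ = arctan(8/1000) ≈ 0.46°
|G| = 100 · 200.16 / 2.4371e+05 ≈ 0.08213
Gain = 20 log₁₀(0.08213) ≈ -21.71 dB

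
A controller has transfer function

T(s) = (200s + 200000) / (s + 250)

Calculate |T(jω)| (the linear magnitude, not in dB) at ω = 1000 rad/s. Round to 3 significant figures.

Substitute s = j1000:
Numerator: 200(j1000) + 200000 = 200000 + j200000
Denominator: (j1000) + 250 = 250 + j1000
|N| = √(200000² + 200000²) ≈ 2.8284e+05, ∠N ≈ 45.00°
|D| = √(250² + 1000²) ≈ 1030.8, ∠D ≈ 75.96°
|T| = 2.8284e+05 / 1030.8 ≈ 274.39

274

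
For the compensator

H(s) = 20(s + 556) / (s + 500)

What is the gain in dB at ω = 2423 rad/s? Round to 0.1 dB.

At s = jω = j2423:
zero (s+556): 556 + j2423 → |·| = √(556²+2423²) = √6180065 ≈ 2486, ∠ = arctan(2423/556) ≈ 77.08°
pole (s+500): 500 + j2423 → |·| = √(500²+2423²) = √6120929 ≈ 2474.1, ∠ = arctan(2423/500) ≈ 78.34°
|H| = 20 · 2486 / 2474.1 ≈ 20.096
Gain = 20 log₁₀(20.096) ≈ 26.06 dB

26.1 dB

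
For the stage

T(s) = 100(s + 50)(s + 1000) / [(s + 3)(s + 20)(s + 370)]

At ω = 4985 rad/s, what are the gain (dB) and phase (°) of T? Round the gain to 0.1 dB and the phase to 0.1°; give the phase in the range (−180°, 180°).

-33.8 dB, -97.4°

At s = jω = j4985:
zero (s+50): 50 + j4985 → |·| = √(50²+4985²) = √24852725 ≈ 4985.3, ∠ = arctan(4985/50) ≈ 89.43°
zero (s+1000): 1000 + j4985 → |·| = √(1000²+4985²) = √25850225 ≈ 5084.3, ∠ = arctan(4985/1000) ≈ 78.66°
pole (s+3): 3 + j4985 → |·| = √(3²+4985²) = √24850234 ≈ 4985, ∠ = arctan(4985/3) ≈ 89.97°
pole (s+20): 20 + j4985 → |·| = √(20²+4985²) = √24850625 ≈ 4985, ∠ = arctan(4985/20) ≈ 89.77°
pole (s+370): 370 + j4985 → |·| = √(370²+4985²) = √24987125 ≈ 4998.7, ∠ = arctan(4985/370) ≈ 85.76°
|T| = 100 · 2.5347e+07 / 1.2422e+11 ≈ 0.020405
Gain = 20 log₁₀(0.020405) ≈ -33.81 dB
∠T = 168.09° − 265.50° = -97.41°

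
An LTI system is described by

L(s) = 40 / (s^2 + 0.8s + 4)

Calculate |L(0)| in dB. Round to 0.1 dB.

20.0 dB

L(0) = 40 / 4 = 10
20 log₁₀(10) ≈ 20.00 dB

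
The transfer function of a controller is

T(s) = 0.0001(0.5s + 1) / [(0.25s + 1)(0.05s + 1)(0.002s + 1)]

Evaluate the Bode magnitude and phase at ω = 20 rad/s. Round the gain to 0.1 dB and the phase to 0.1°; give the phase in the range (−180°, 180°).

-77.1 dB, -41.7°

At ω = 20 rad/s:
zero (1 + j20·0.5) = 1 + j10 → |·| ≈ 10.05, ∠ ≈ 84.29°
pole (1 + j20·0.25) = 1 + j5 → |·| ≈ 5.099, ∠ ≈ 78.69°
pole (1 + j20·0.05) = 1 + j1 → |·| ≈ 1.4142, ∠ ≈ 45.00°
pole (1 + j20·0.002) = 1 + j0.04 → |·| ≈ 1.0008, ∠ ≈ 2.29°
|T| = 0.0001 · 10.05 / (5.099 · 1.4142 · 1.0008) ≈ 0.00013926
Gain = 20 log₁₀(0.00013926) ≈ -77.12 dB
∠T = (84.29°) − (78.69° + 45.00° + 2.29°) = -41.69°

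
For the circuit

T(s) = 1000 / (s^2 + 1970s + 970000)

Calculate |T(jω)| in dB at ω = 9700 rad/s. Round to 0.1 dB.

-99.6 dB

Substitute s = j9700:
Numerator: 1000 = 1000 + j0
Denominator: (j9700)^2 + 1970(j9700) + 970000 = -93120000 + j19109000
|N| = √(1000² + 0²) ≈ 1000, ∠N ≈ 0.00°
|D| = √(93120000² + 19109000²) ≈ 9.506e+07, ∠D ≈ 168.40°
|T| = 1000 / 9.506e+07 ≈ 1.052e-05
Gain = 20 log₁₀(1.052e-05) ≈ -99.56 dB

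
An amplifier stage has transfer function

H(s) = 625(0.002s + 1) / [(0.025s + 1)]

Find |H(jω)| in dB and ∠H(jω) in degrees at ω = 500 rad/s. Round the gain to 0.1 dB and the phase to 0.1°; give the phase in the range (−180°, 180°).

37.0 dB, -40.4°

At ω = 500 rad/s:
zero (1 + j500·0.002) = 1 + j1 → |·| ≈ 1.4142, ∠ ≈ 45.00°
pole (1 + j500·0.025) = 1 + j12.5 → |·| ≈ 12.54, ∠ ≈ 85.43°
|H| = 625 · 1.4142 / (12.54) ≈ 70.484
Gain = 20 log₁₀(70.484) ≈ 36.96 dB
∠H = (45.00°) − (85.43°) = -40.43°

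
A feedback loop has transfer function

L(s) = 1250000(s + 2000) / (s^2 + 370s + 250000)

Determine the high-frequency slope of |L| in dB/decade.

Each pole contributes −20 dB/decade at high frequency; each zero contributes +20 dB/decade.
Net: 1 zero(s) − 2 pole(s) → -20 dB/decade.

-20 dB/decade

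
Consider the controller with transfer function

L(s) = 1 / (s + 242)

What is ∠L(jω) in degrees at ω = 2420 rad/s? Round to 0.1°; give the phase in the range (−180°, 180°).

-84.3°

Substitute s = j2420:
Numerator: 1 = 1 + j0
Denominator: (j2420) + 242 = 242 + j2420
|N| = √(1² + 0²) ≈ 1, ∠N ≈ 0.00°
|D| = √(242² + 2420²) ≈ 2432.1, ∠D ≈ 84.29°
∠L = 0.00° − 84.29° = -84.29°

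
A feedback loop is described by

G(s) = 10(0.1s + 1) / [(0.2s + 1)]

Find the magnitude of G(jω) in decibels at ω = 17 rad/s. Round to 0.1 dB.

14.9 dB

At ω = 17 rad/s:
zero (1 + j17·0.1) = 1 + j1.7 → |·| ≈ 1.9723, ∠ ≈ 59.53°
pole (1 + j17·0.2) = 1 + j3.4 → |·| ≈ 3.544, ∠ ≈ 73.61°
|G| = 10 · 1.9723 / (3.544) ≈ 5.5652
Gain = 20 log₁₀(5.5652) ≈ 14.91 dB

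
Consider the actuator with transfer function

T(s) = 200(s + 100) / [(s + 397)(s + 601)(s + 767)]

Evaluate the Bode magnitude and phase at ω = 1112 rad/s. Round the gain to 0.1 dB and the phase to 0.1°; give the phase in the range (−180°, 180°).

-79.1 dB, -102.5°

At s = jω = j1112:
zero (s+100): 100 + j1112 → |·| = √(100²+1112²) = √1246544 ≈ 1116.5, ∠ = arctan(1112/100) ≈ 84.86°
pole (s+397): 397 + j1112 → |·| = √(397²+1112²) = √1394153 ≈ 1180.7, ∠ = arctan(1112/397) ≈ 70.35°
pole (s+601): 601 + j1112 → |·| = √(601²+1112²) = √1597745 ≈ 1264, ∠ = arctan(1112/601) ≈ 61.61°
pole (s+767): 767 + j1112 → |·| = √(767²+1112²) = √1824833 ≈ 1350.9, ∠ = arctan(1112/767) ≈ 55.40°
|T| = 200 · 1116.5 / 2.0161e+09 ≈ 0.00011076
Gain = 20 log₁₀(0.00011076) ≈ -79.11 dB
∠T = 84.86° − 187.36° = -102.50°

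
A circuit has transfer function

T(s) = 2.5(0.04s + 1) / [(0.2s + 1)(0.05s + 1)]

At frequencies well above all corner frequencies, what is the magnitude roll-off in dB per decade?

Each pole contributes −20 dB/decade at high frequency; each zero contributes +20 dB/decade.
Net: 1 zero(s) − 2 pole(s) → -20 dB/decade.

-20 dB/decade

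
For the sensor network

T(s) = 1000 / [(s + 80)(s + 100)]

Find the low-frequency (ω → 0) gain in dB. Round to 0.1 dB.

-18.1 dB

T(0) = 1000 / (80·100) = 0.125
20 log₁₀(0.125) ≈ -18.06 dB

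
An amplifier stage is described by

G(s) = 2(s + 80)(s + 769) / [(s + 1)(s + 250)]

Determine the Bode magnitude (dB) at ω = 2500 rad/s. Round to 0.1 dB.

At s = jω = j2500:
zero (s+80): 80 + j2500 → |·| = √(80²+2500²) = √6256400 ≈ 2501.3, ∠ = arctan(2500/80) ≈ 88.17°
zero (s+769): 769 + j2500 → |·| = √(769²+2500²) = √6841361 ≈ 2615.6, ∠ = arctan(2500/769) ≈ 72.90°
pole (s+1): 1 + j2500 → |·| = √(1²+2500²) = √6250001 ≈ 2500, ∠ = arctan(2500/1) ≈ 89.98°
pole (s+250): 250 + j2500 → |·| = √(250²+2500²) = √6312500 ≈ 2512.5, ∠ = arctan(2500/250) ≈ 84.29°
|G| = 2 · 6.5424e+06 / 6.2812e+06 ≈ 2.0832
Gain = 20 log₁₀(2.0832) ≈ 6.37 dB

6.4 dB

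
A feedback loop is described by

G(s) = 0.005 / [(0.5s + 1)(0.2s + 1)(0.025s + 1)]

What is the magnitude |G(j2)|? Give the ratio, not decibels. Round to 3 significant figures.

0.00328

At ω = 2 rad/s:
pole (1 + j2·0.5) = 1 + j1 → |·| ≈ 1.4142, ∠ ≈ 45.00°
pole (1 + j2·0.2) = 1 + j0.4 → |·| ≈ 1.077, ∠ ≈ 21.80°
pole (1 + j2·0.025) = 1 + j0.05 → |·| ≈ 1.0012, ∠ ≈ 2.86°
|G| = 0.005 · 1 / (1.4142 · 1.077 · 1.0012) ≈ 0.0032789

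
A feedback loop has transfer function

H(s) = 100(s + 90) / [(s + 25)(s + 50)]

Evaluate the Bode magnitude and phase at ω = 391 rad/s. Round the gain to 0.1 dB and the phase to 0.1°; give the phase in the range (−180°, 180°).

-11.7 dB, -92.0°

At s = jω = j391:
zero (s+90): 90 + j391 → |·| = √(90²+391²) = √160981 ≈ 401.22, ∠ = arctan(391/90) ≈ 77.04°
pole (s+25): 25 + j391 → |·| = √(25²+391²) = √153506 ≈ 391.8, ∠ = arctan(391/25) ≈ 86.34°
pole (s+50): 50 + j391 → |·| = √(50²+391²) = √155381 ≈ 394.18, ∠ = arctan(391/50) ≈ 82.71°
|H| = 100 · 401.22 / 1.5444e+05 ≈ 0.25979
Gain = 20 log₁₀(0.25979) ≈ -11.71 dB
∠H = 77.04° − 169.05° = -92.01°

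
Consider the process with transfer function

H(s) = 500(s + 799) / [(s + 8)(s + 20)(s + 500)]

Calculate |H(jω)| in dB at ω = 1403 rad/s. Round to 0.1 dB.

-71.2 dB

At s = jω = j1403:
zero (s+799): 799 + j1403 → |·| = √(799²+1403²) = √2606810 ≈ 1614.6, ∠ = arctan(1403/799) ≈ 60.34°
pole (s+8): 8 + j1403 → |·| = √(8²+1403²) = √1968473 ≈ 1403, ∠ = arctan(1403/8) ≈ 89.67°
pole (s+20): 20 + j1403 → |·| = √(20²+1403²) = √1968809 ≈ 1403.1, ∠ = arctan(1403/20) ≈ 89.18°
pole (s+500): 500 + j1403 → |·| = √(500²+1403²) = √2218409 ≈ 1489.4, ∠ = arctan(1403/500) ≈ 70.38°
|H| = 500 · 1614.6 / 2.932e+09 ≈ 0.00027534
Gain = 20 log₁₀(0.00027534) ≈ -71.20 dB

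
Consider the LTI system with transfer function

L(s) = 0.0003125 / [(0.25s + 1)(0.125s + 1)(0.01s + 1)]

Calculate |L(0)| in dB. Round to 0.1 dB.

-70.1 dB

L(0) = 0.0003125 · 1 / 1 = 0.0003125
20 log₁₀(0.0003125) ≈ -70.10 dB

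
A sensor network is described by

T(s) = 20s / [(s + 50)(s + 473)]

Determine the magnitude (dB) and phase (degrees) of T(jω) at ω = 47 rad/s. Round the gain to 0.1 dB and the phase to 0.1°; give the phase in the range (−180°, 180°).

At s = jω = j47:
zero at origin: s = j47 → |·| = 47, ∠ = 90.00°
pole (s+50): 50 + j47 → |·| = √(50²+47²) = √4709 ≈ 68.622, ∠ = arctan(47/50) ≈ 43.23°
pole (s+473): 473 + j47 → |·| = √(473²+47²) = √225938 ≈ 475.33, ∠ = arctan(47/473) ≈ 5.67°
|T| = 20 · 47 / 32618 ≈ 0.028818
Gain = 20 log₁₀(0.028818) ≈ -30.81 dB
∠T = 90.00° − 48.90° = 41.10°

-30.8 dB, 41.1°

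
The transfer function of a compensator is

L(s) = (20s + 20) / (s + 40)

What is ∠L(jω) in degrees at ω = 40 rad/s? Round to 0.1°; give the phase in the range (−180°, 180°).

Substitute s = j40:
Numerator: 20(j40) + 20 = 20 + j800
Denominator: (j40) + 40 = 40 + j40
|N| = √(20² + 800²) ≈ 800.25, ∠N ≈ 88.57°
|D| = √(40² + 40²) ≈ 56.569, ∠D ≈ 45.00°
∠L = 88.57° − 45.00° = 43.57°

43.6°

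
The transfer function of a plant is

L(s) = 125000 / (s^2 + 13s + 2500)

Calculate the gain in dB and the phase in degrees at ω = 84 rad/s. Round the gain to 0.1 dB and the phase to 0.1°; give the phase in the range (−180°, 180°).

At s = jω = j84:
quadratic: (j84)² + 13·j84 + 2500 = -4556 + j1092 → |·| ≈ 4685, ∠ ≈ 166.52°
|L| = 125000 / 4685 ≈ 26.681
Gain = 20 log₁₀(26.681) ≈ 28.52 dB
∠L = 0.00° − 166.52° = -166.52°

28.5 dB, -166.5°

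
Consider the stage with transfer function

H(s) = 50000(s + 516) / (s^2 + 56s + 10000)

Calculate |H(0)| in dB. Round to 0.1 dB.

68.2 dB

H(0) = 50000·516 / 10000 = 2580
20 log₁₀(2580) ≈ 68.23 dB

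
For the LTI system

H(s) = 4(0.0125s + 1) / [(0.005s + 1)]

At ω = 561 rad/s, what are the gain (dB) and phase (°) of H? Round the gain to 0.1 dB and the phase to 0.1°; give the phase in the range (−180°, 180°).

At ω = 561 rad/s:
zero (1 + j561·0.0125) = 1 + j7.0125 → |·| ≈ 7.0834, ∠ ≈ 81.88°
pole (1 + j561·0.005) = 1 + j2.805 → |·| ≈ 2.9779, ∠ ≈ 70.38°
|H| = 4 · 7.0834 / (2.9779) ≈ 9.5146
Gain = 20 log₁₀(9.5146) ≈ 19.57 dB
∠H = (81.88°) − (70.38°) = 11.50°

19.6 dB, 11.5°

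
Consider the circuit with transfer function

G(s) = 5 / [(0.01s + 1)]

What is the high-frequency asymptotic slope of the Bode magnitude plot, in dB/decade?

-20 dB/decade

Each pole contributes −20 dB/decade at high frequency; each zero contributes +20 dB/decade.
Net: 0 zero(s) − 1 pole(s) → -20 dB/decade.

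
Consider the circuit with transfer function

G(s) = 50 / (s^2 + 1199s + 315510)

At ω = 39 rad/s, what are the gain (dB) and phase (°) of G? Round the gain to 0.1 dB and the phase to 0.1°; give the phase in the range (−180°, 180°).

Substitute s = j39:
Numerator: 50 = 50 + j0
Denominator: (j39)^2 + 1199(j39) + 315510 = 313989 + j46761
|N| = √(50² + 0²) ≈ 50, ∠N ≈ 0.00°
|D| = √(313989² + 46761²) ≈ 3.1745e+05, ∠D ≈ 8.47°
|G| = 50 / 3.1745e+05 ≈ 0.00015751
Gain = 20 log₁₀(0.00015751) ≈ -76.05 dB
∠G = 0.00° − 8.47° = -8.47°

-76.1 dB, -8.5°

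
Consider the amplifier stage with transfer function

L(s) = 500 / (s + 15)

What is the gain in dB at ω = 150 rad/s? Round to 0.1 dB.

At s = jω = j150:
pole (s+15): 15 + j150 → |·| = √(15²+150²) = √22725 ≈ 150.75, ∠ = arctan(150/15) ≈ 84.29°
|L| = 500 / 150.75 ≈ 3.3167
Gain = 20 log₁₀(3.3167) ≈ 10.41 dB

10.4 dB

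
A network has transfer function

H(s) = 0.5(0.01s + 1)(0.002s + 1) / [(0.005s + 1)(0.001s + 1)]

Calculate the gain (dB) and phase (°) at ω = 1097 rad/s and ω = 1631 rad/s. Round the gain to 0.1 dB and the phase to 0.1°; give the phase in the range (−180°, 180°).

At ω = 1097 rad/s:
zero (1 + j1097·0.01) = 1 + j10.97 → |·| ≈ 11.015, ∠ ≈ 84.79°
zero (1 + j1097·0.002) = 1 + j2.194 → |·| ≈ 2.4111, ∠ ≈ 65.50°
pole (1 + j1097·0.005) = 1 + j5.485 → |·| ≈ 5.5754, ∠ ≈ 79.67°
pole (1 + j1097·0.001) = 1 + j1.097 → |·| ≈ 1.4844, ∠ ≈ 47.65°
|H| = 0.5 · 11.015 · 2.4111 / (5.5754 · 1.4844) ≈ 1.6045
Gain = 20 log₁₀(1.6045) ≈ 4.11 dB
∠H = (84.79° + 65.50°) − (79.67° + 47.65°) = 22.97°

At ω = 1631 rad/s:
zero (1 + j1631·0.01) = 1 + j16.31 → |·| ≈ 16.341, ∠ ≈ 86.49°
zero (1 + j1631·0.002) = 1 + j3.262 → |·| ≈ 3.4118, ∠ ≈ 72.96°
pole (1 + j1631·0.005) = 1 + j8.155 → |·| ≈ 8.2161, ∠ ≈ 83.01°
pole (1 + j1631·0.001) = 1 + j1.631 → |·| ≈ 1.9132, ∠ ≈ 58.49°
|H| = 0.5 · 16.341 · 3.4118 / (8.2161 · 1.9132) ≈ 1.7734
Gain = 20 log₁₀(1.7734) ≈ 4.98 dB
∠H = (86.49° + 72.96°) − (83.01° + 58.49°) = 17.95°

ω = 1097: 4.1 dB, 23.0°; ω = 1631: 5.0 dB, 18.0°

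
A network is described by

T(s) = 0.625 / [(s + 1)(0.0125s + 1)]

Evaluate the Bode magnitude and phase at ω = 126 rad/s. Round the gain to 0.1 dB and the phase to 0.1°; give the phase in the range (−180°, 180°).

At ω = 126 rad/s:
pole (1 + j126·1) = 1 + j126 → |·| ≈ 126, ∠ ≈ 89.55°
pole (1 + j126·0.0125) = 1 + j1.575 → |·| ≈ 1.8656, ∠ ≈ 57.59°
|T| = 0.625 · 1 / (126 · 1.8656) ≈ 0.0026588
Gain = 20 log₁₀(0.0026588) ≈ -51.51 dB
∠T = (0°) − (89.55° + 57.59°) = -147.14°

-51.5 dB, -147.1°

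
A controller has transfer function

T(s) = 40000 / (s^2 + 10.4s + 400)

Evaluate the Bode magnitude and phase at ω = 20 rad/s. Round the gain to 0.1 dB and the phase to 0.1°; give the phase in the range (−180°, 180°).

At s = jω = j20:
quadratic: (j20)² + 10.4·j20 + 400 = 0 + j208 → |·| ≈ 208, ∠ ≈ 90.00°
|T| = 40000 / 208 ≈ 192.31
Gain = 20 log₁₀(192.31) ≈ 45.68 dB
∠T = 0.00° − 90.00° = -90.00°

45.7 dB, -90.0°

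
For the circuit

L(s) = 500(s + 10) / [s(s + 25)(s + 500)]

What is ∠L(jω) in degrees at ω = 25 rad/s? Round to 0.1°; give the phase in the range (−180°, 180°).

-69.7°

At s = jω = j25:
zero (s+10): 10 + j25 → |·| = √(10²+25²) = √725 ≈ 26.926, ∠ = arctan(25/10) ≈ 68.20°
pole (s+25): 25 + j25 → |·| = √(25²+25²) = √1250 ≈ 35.355, ∠ = arctan(25/25) ≈ 45.00°
pole (s+500): 500 + j25 → |·| = √(500²+25²) = √250625 ≈ 500.62, ∠ = arctan(25/500) ≈ 2.86°
pole at origin: |s| = 25, ∠ = 90.00° (in denominator)
∠L = 68.20° − 137.86° = -69.66°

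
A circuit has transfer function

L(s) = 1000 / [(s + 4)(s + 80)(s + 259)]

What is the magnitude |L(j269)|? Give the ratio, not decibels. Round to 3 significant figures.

3.55e-05

At s = jω = j269:
pole (s+4): 4 + j269 → |·| = √(4²+269²) = √72377 ≈ 269.03, ∠ = arctan(269/4) ≈ 89.15°
pole (s+80): 80 + j269 → |·| = √(80²+269²) = √78761 ≈ 280.64, ∠ = arctan(269/80) ≈ 73.44°
pole (s+259): 259 + j269 → |·| = √(259²+269²) = √139442 ≈ 373.42, ∠ = arctan(269/259) ≈ 46.09°
|L| = 1000 / 2.8193e+07 ≈ 3.547e-05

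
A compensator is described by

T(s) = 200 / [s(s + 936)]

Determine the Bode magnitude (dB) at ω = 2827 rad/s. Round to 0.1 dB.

-92.5 dB

At s = jω = j2827:
pole (s+936): 936 + j2827 → |·| = √(936²+2827²) = √8868025 ≈ 2977.9, ∠ = arctan(2827/936) ≈ 71.68°
pole at origin: |s| = 2827, ∠ = 90.00° (in denominator)
|T| = 200 / 8.4185e+06 ≈ 2.3757e-05
Gain = 20 log₁₀(2.3757e-05) ≈ -92.48 dB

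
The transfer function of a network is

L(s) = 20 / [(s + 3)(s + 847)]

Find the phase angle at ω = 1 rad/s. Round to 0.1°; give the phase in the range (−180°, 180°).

At s = jω = j1:
pole (s+3): 3 + j1 → |·| = √(3²+1²) = √10 ≈ 3.1623, ∠ = arctan(1/3) ≈ 18.43°
pole (s+847): 847 + j1 → |·| = √(847²+1²) = √717410 ≈ 847, ∠ = arctan(1/847) ≈ 0.07°
∠L = 0.00° − 18.50° = -18.50°

-18.5°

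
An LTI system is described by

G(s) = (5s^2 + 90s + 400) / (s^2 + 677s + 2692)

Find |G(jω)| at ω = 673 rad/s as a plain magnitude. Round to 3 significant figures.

Substitute s = j673:
Numerator: 5(j673)^2 + 90(j673) + 400 = -2264245 + j60570
Denominator: (j673)^2 + 677(j673) + 2692 = -450237 + j455621
|N| = √(2264245² + 60570²) ≈ 2.2651e+06, ∠N ≈ 178.47°
|D| = √(450237² + 455621²) ≈ 6.4055e+05, ∠D ≈ 134.66°
|G| = 2.2651e+06 / 6.4055e+05 ≈ 3.5362

3.54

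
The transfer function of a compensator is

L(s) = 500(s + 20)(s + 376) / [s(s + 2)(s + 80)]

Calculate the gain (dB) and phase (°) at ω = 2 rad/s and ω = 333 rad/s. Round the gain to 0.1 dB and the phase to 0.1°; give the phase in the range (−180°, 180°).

At s = jω = j2:
zero (s+20): 20 + j2 → |·| = √(20²+2²) = √404 ≈ 20.1, ∠ = arctan(2/20) ≈ 5.71°
zero (s+376): 376 + j2 → |·| = √(376²+2²) = √141380 ≈ 376.01, ∠ = arctan(2/376) ≈ 0.30°
pole (s+2): 2 + j2 → |·| = √(2²+2²) = √8 ≈ 2.8284, ∠ = arctan(2/2) ≈ 45.00°
pole (s+80): 80 + j2 → |·| = √(80²+2²) = √6404 ≈ 80.025, ∠ = arctan(2/80) ≈ 1.43°
pole at origin: |s| = 2, ∠ = 90.00° (in denominator)
|L| = 500 · 7557.8 / 452.69 ≈ 8347.7
Gain = 20 log₁₀(8347.7) ≈ 78.43 dB
∠L = 6.01° − 136.43° = -130.42°

At s = jω = j333:
zero (s+20): 20 + j333 → |·| = √(20²+333²) = √111289 ≈ 333.6, ∠ = arctan(333/20) ≈ 86.56°
zero (s+376): 376 + j333 → |·| = √(376²+333²) = √252265 ≈ 502.26, ∠ = arctan(333/376) ≈ 41.53°
pole (s+2): 2 + j333 → |·| = √(2²+333²) = √110893 ≈ 333.01, ∠ = arctan(333/2) ≈ 89.66°
pole (s+80): 80 + j333 → |·| = √(80²+333²) = √117289 ≈ 342.47, ∠ = arctan(333/80) ≈ 76.49°
pole at origin: |s| = 333, ∠ = 90.00° (in denominator)
|L| = 500 · 1.6755e+05 / 3.7977e+07 ≈ 2.2059
Gain = 20 log₁₀(2.2059) ≈ 6.87 dB
∠L = 128.09° − 256.15° = -128.06°

ω = 2: 78.4 dB, -130.4°; ω = 333: 6.9 dB, -128.1°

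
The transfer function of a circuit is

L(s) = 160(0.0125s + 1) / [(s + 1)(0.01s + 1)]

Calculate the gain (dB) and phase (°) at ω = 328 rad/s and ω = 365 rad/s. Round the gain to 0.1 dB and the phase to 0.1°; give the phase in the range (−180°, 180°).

ω = 328: -4.4 dB, -86.6°; ω = 365: -5.3 dB, -86.9°

At ω = 328 rad/s:
zero (1 + j328·0.0125) = 1 + j4.1 → |·| ≈ 4.2202, ∠ ≈ 76.29°
pole (1 + j328·1) = 1 + j328 → |·| ≈ 328, ∠ ≈ 89.83°
pole (1 + j328·0.01) = 1 + j3.28 → |·| ≈ 3.4291, ∠ ≈ 73.04°
|L| = 160 · 4.2202 / (328 · 3.4291) ≈ 0.60034
Gain = 20 log₁₀(0.60034) ≈ -4.43 dB
∠L = (76.29°) − (89.83° + 73.04°) = -86.58°

At ω = 365 rad/s:
zero (1 + j365·0.0125) = 1 + j4.5625 → |·| ≈ 4.6708, ∠ ≈ 77.64°
pole (1 + j365·1) = 1 + j365 → |·| ≈ 365, ∠ ≈ 89.84°
pole (1 + j365·0.01) = 1 + j3.65 → |·| ≈ 3.7845, ∠ ≈ 74.68°
|L| = 160 · 4.6708 / (365 · 3.7845) ≈ 0.54102
Gain = 20 log₁₀(0.54102) ≈ -5.34 dB
∠L = (77.64°) − (89.84° + 74.68°) = -86.88°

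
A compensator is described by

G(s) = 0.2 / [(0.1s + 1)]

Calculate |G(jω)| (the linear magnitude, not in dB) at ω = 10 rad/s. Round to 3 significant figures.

At ω = 10 rad/s:
pole (1 + j10·0.1) = 1 + j1 → |·| ≈ 1.4142, ∠ ≈ 45.00°
|G| = 0.2 · 1 / (1.4142) ≈ 0.14142

0.141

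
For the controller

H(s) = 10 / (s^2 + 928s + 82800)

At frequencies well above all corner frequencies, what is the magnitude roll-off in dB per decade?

Each pole contributes −20 dB/decade at high frequency; each zero contributes +20 dB/decade.
Net: 0 zero(s) − 2 pole(s) → -40 dB/decade.

-40 dB/decade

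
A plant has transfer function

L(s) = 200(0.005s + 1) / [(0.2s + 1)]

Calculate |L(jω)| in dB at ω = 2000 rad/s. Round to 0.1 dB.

At ω = 2000 rad/s:
zero (1 + j2000·0.005) = 1 + j10 → |·| ≈ 10.05, ∠ ≈ 84.29°
pole (1 + j2000·0.2) = 1 + j400 → |·| ≈ 400, ∠ ≈ 89.86°
|L| = 200 · 10.05 / (400) ≈ 5.025
Gain = 20 log₁₀(5.025) ≈ 14.02 dB

14.0 dB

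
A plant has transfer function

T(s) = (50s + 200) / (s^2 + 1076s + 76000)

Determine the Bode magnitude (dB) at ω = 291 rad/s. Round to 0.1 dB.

-26.7 dB

Substitute s = j291:
Numerator: 50(j291) + 200 = 200 + j14550
Denominator: (j291)^2 + 1076(j291) + 76000 = -8681 + j313116
|N| = √(200² + 14550²) ≈ 14551, ∠N ≈ 89.21°
|D| = √(8681² + 313116²) ≈ 3.1324e+05, ∠D ≈ 91.59°
|T| = 14551 / 3.1324e+05 ≈ 0.046453
Gain = 20 log₁₀(0.046453) ≈ -26.66 dB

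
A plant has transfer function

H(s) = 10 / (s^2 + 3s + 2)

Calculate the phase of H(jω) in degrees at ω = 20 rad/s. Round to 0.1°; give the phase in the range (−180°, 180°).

Substitute s = j20:
Numerator: 10 = 10 + j0
Denominator: (j20)^2 + 3(j20) + 2 = -398 + j60
|N| = √(10² + 0²) ≈ 10, ∠N ≈ 0.00°
|D| = √(398² + 60²) ≈ 402.5, ∠D ≈ 171.43°
∠H = 0.00° − 171.43° = -171.43°

-171.4°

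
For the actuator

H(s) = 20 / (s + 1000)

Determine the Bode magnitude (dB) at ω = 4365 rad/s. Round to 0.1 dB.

Substitute s = j4365:
Numerator: 20 = 20 + j0
Denominator: (j4365) + 1000 = 1000 + j4365
|N| = √(20² + 0²) ≈ 20, ∠N ≈ 0.00°
|D| = √(1000² + 4365²) ≈ 4478.1, ∠D ≈ 77.10°
|H| = 20 / 4478.1 ≈ 0.0044662
Gain = 20 log₁₀(0.0044662) ≈ -47.00 dB

-47.0 dB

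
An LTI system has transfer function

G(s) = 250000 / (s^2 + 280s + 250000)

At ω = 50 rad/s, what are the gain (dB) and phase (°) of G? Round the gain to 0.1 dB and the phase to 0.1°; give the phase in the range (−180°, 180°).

At s = jω = j50:
quadratic: (j50)² + 280·j50 + 250000 = 247500 + j14000 → |·| ≈ 2.479e+05, ∠ ≈ 3.24°
|G| = 250000 / 2.479e+05 ≈ 1.0085
Gain = 20 log₁₀(1.0085) ≈ 0.07 dB
∠G = 0.00° − 3.24° = -3.24°

0.1 dB, -3.2°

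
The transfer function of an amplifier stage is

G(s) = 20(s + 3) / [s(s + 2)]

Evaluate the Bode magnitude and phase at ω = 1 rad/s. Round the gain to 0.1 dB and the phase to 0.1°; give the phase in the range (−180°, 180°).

At s = jω = j1:
zero (s+3): 3 + j1 → |·| = √(3²+1²) = √10 ≈ 3.1623, ∠ = arctan(1/3) ≈ 18.43°
pole (s+2): 2 + j1 → |·| = √(2²+1²) = √5 ≈ 2.2361, ∠ = arctan(1/2) ≈ 26.57°
pole at origin: |s| = 1, ∠ = 90.00° (in denominator)
|G| = 20 · 3.1623 / 2.2361 ≈ 28.284
Gain = 20 log₁₀(28.284) ≈ 29.03 dB
∠G = 18.43° − 116.57° = -98.14°

29.0 dB, -98.1°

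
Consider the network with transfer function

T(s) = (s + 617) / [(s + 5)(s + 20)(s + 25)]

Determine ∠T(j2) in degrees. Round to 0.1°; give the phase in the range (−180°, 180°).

-31.9°

At s = jω = j2:
zero (s+617): 617 + j2 → |·| = √(617²+2²) = √380693 ≈ 617, ∠ = arctan(2/617) ≈ 0.19°
pole (s+5): 5 + j2 → |·| = √(5²+2²) = √29 ≈ 5.3852, ∠ = arctan(2/5) ≈ 21.80°
pole (s+20): 20 + j2 → |·| = √(20²+2²) = √404 ≈ 20.1, ∠ = arctan(2/20) ≈ 5.71°
pole (s+25): 25 + j2 → |·| = √(25²+2²) = √629 ≈ 25.08, ∠ = arctan(2/25) ≈ 4.57°
∠T = 0.19° − 32.08° = -31.89°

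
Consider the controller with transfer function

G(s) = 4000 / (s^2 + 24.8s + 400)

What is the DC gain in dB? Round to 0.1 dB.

G(0) = 4000 / 400 = 10
20 log₁₀(10) ≈ 20.00 dB

20.0 dB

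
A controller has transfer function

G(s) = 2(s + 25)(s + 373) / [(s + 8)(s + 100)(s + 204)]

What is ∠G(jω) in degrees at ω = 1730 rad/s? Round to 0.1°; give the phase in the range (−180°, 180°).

At s = jω = j1730:
zero (s+25): 25 + j1730 → |·| = √(25²+1730²) = √2993525 ≈ 1730.2, ∠ = arctan(1730/25) ≈ 89.17°
zero (s+373): 373 + j1730 → |·| = √(373²+1730²) = √3132029 ≈ 1769.8, ∠ = arctan(1730/373) ≈ 77.83°
pole (s+8): 8 + j1730 → |·| = √(8²+1730²) = √2992964 ≈ 1730, ∠ = arctan(1730/8) ≈ 89.74°
pole (s+100): 100 + j1730 → |·| = √(100²+1730²) = √3002900 ≈ 1732.9, ∠ = arctan(1730/100) ≈ 86.69°
pole (s+204): 204 + j1730 → |·| = √(204²+1730²) = √3034516 ≈ 1742, ∠ = arctan(1730/204) ≈ 83.27°
∠G = 167.00° − 259.70° = -92.70°

-92.7°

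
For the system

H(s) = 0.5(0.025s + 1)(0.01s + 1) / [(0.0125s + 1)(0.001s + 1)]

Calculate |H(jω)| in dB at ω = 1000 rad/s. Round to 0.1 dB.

At ω = 1000 rad/s:
zero (1 + j1000·0.025) = 1 + j25 → |·| ≈ 25.02, ∠ ≈ 87.71°
zero (1 + j1000·0.01) = 1 + j10 → |·| ≈ 10.05, ∠ ≈ 84.29°
pole (1 + j1000·0.0125) = 1 + j12.5 → |·| ≈ 12.54, ∠ ≈ 85.43°
pole (1 + j1000·0.001) = 1 + j1 → |·| ≈ 1.4142, ∠ ≈ 45.00°
|H| = 0.5 · 25.02 · 10.05 / (12.54 · 1.4142) ≈ 7.0895
Gain = 20 log₁₀(7.0895) ≈ 17.01 dB

17.0 dB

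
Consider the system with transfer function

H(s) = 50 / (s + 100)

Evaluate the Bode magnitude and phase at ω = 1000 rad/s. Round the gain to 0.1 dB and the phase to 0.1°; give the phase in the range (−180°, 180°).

At s = jω = j1000:
pole (s+100): 100 + j1000 → |·| = √(100²+1000²) = √1010000 ≈ 1005, ∠ = arctan(1000/100) ≈ 84.29°
|H| = 50 / 1005 ≈ 0.049751
Gain = 20 log₁₀(0.049751) ≈ -26.06 dB
∠H = 0.00° − 84.29° = -84.29°

-26.1 dB, -84.3°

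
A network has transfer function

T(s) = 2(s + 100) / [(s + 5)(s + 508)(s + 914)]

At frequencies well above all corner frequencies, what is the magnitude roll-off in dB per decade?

-40 dB/decade

Each pole contributes −20 dB/decade at high frequency; each zero contributes +20 dB/decade.
Net: 1 zero(s) − 3 pole(s) → -40 dB/decade.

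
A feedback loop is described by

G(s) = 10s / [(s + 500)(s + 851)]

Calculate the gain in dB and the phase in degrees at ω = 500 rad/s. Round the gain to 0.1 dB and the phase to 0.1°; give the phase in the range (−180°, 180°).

-42.9 dB, 14.6°

At s = jω = j500:
zero at origin: s = j500 → |·| = 500, ∠ = 90.00°
pole (s+500): 500 + j500 → |·| = √(500²+500²) = √500000 ≈ 707.11, ∠ = arctan(500/500) ≈ 45.00°
pole (s+851): 851 + j500 → |·| = √(851²+500²) = √974201 ≈ 987.02, ∠ = arctan(500/851) ≈ 30.44°
|G| = 10 · 500 / 6.9793e+05 ≈ 0.007164
Gain = 20 log₁₀(0.007164) ≈ -42.90 dB
∠G = 90.00° − 75.44° = 14.56°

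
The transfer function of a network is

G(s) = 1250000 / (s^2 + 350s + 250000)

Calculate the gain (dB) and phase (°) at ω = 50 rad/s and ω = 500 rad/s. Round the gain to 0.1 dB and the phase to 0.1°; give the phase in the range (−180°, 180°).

ω = 50: 14.0 dB, -4.0°; ω = 500: 17.1 dB, -90.0°

At s = jω = j50:
quadratic: (j50)² + 350·j50 + 250000 = 247500 + j17500 → |·| ≈ 2.4812e+05, ∠ ≈ 4.04°
|G| = 1250000 / 2.4812e+05 ≈ 5.0379
Gain = 20 log₁₀(5.0379) ≈ 14.04 dB
∠G = 0.00° − 4.04° = -4.04°

At s = jω = j500:
quadratic: (j500)² + 350·j500 + 250000 = 0 + j175000 → |·| ≈ 1.75e+05, ∠ ≈ 90.00°
|G| = 1250000 / 1.75e+05 ≈ 7.1429
Gain = 20 log₁₀(7.1429) ≈ 17.08 dB
∠G = 0.00° − 90.00° = -90.00°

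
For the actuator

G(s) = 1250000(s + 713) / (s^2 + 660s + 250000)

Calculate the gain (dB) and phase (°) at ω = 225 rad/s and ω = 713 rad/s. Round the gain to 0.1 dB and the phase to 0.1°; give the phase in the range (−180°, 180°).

ω = 225: 71.5 dB, -19.2°; ω = 713: 67.4 dB, -73.8°

At s = jω = j225:
zero (s+713): 713 + j225 → |·| = √(713²+225²) = √558994 ≈ 747.66, ∠ = arctan(225/713) ≈ 17.51°
quadratic: (j225)² + 660·j225 + 250000 = 199375 + j148500 → |·| ≈ 2.486e+05, ∠ ≈ 36.68°
|G| = 1250000 · 747.66 / 2.486e+05 ≈ 3759.4
Gain = 20 log₁₀(3759.4) ≈ 71.50 dB
∠G = 17.51° − 36.68° = -19.17°

At s = jω = j713:
zero (s+713): 713 + j713 → |·| = √(713²+713²) = √1016738 ≈ 1008.3, ∠ = arctan(713/713) ≈ 45.00°
quadratic: (j713)² + 660·j713 + 250000 = -258369 + j470580 → |·| ≈ 5.3684e+05, ∠ ≈ 118.77°
|G| = 1250000 · 1008.3 / 5.3684e+05 ≈ 2347.8
Gain = 20 log₁₀(2347.8) ≈ 67.41 dB
∠G = 45.00° − 118.77° = -73.77°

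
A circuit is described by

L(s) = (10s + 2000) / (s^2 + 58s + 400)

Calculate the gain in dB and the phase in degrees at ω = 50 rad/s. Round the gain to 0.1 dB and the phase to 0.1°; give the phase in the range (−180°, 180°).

-4.8 dB, -111.9°

Substitute s = j50:
Numerator: 10(j50) + 2000 = 2000 + j500
Denominator: (j50)^2 + 58(j50) + 400 = -2100 + j2900
|N| = √(2000² + 500²) ≈ 2061.6, ∠N ≈ 14.04°
|D| = √(2100² + 2900²) ≈ 3580.5, ∠D ≈ 125.91°
|L| = 2061.6 / 3580.5 ≈ 0.57579
Gain = 20 log₁₀(0.57579) ≈ -4.79 dB
∠L = 14.04° − 125.91° = -111.87°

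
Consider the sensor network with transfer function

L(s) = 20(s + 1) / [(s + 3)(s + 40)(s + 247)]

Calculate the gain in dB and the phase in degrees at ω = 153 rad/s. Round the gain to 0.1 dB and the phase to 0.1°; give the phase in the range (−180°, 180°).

At s = jω = j153:
zero (s+1): 1 + j153 → |·| = √(1²+153²) = √23410 ≈ 153, ∠ = arctan(153/1) ≈ 89.63°
pole (s+3): 3 + j153 → |·| = √(3²+153²) = √23418 ≈ 153.03, ∠ = arctan(153/3) ≈ 88.88°
pole (s+40): 40 + j153 → |·| = √(40²+153²) = √25009 ≈ 158.14, ∠ = arctan(153/40) ≈ 75.35°
pole (s+247): 247 + j153 → |·| = √(247²+153²) = √84418 ≈ 290.55, ∠ = arctan(153/247) ≈ 31.78°
|L| = 20 · 153 / 7.0314e+06 ≈ 0.00043519
Gain = 20 log₁₀(0.00043519) ≈ -67.23 dB
∠L = 89.63° − 196.01° = -106.38°

-67.2 dB, -106.4°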